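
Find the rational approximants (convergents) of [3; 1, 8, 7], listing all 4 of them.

3/1, 4/1, 35/9, 249/64

Using the convergent recurrence p_i = a_i*p_{i-1} + p_{i-2}, q_i = a_i*q_{i-1} + q_{i-2} with p_{-2}=0, p_{-1}=1, q_{-2}=1, q_{-1}=0:
  i=0: a_0=3, p_0 = 3*1 + 0 = 3, q_0 = 3*0 + 1 = 1.
  i=1: a_1=1, p_1 = 1*3 + 1 = 4, q_1 = 1*1 + 0 = 1.
  i=2: a_2=8, p_2 = 8*4 + 3 = 35, q_2 = 8*1 + 1 = 9.
  i=3: a_3=7, p_3 = 7*35 + 4 = 249, q_3 = 7*9 + 1 = 64.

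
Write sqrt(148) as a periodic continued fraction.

[12; (6, 24)]

Write x_i = (sqrt(148) + m_i)/d_i with (m_0, d_0) = (0, 1). a_0 = floor(sqrt(148)) = 12, since 12^2 = 144 <= 148 < 169 = 13^2.
Iterate m_{i+1} = d_i*a_i - m_i, d_{i+1} = (148 - m_{i+1}^2)/d_i, a_{i+1} = floor((a_0 + m_{i+1})/d_{i+1}):
  m_1 = 1*12 - 0 = 12, d_1 = (148 - 12^2)/1 = 4/1 = 4, a_1 = floor((12 + 12)/4) = 6.
  m_2 = 4*6 - 12 = 12, d_2 = (148 - 12^2)/4 = 4/4 = 1, a_2 = floor((12 + 12)/1) = 24.
  m_3 = 1*24 - 12 = 12, d_3 = (148 - 12^2)/1 = 4/1 = 4: (m_3, d_3) = (m_1, d_1) = (12, 4), so from here the quotients repeat a_1, a_2; the period length is 2.
Hence the expansion of sqrt(148) is a_0 = 12 followed by the repeating block 6, 24 (period 2).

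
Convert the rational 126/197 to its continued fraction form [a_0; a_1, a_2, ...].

[0; 1, 1, 1, 3, 2, 3, 2]

Run the Euclidean algorithm on 126 and 197; the successive quotients are the partial quotients a_0, a_1, ... (each step inverts the fractional part left over by the previous one):
  126 = 0*197 + 126, so a_0 = 0.
  197 = 1*126 + 71, so a_1 = 1.
  126 = 1*71 + 55, so a_2 = 1.
  71 = 1*55 + 16, so a_3 = 1.
  55 = 3*16 + 7, so a_4 = 3.
  16 = 2*7 + 2, so a_5 = 2.
  7 = 3*2 + 1, so a_6 = 3.
  2 = 2*1 + 0, so a_7 = 2.
The remainder reaches 0 after 8 divisions, so the expansion has 8 partial quotients, read off in order.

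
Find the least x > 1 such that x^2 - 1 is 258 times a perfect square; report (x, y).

First expand sqrt(258) as a continued fraction. With x_i = (sqrt(258) + m_i)/d_i and (m_0, d_0) = (0, 1): a_0 = floor(sqrt(258)) = 16, since 16^2 = 256 <= 258 < 289 = 17^2.
Iterate m_{i+1} = d_i*a_i - m_i, d_{i+1} = (258 - m_{i+1}^2)/d_i, a_{i+1} = floor((a_0 + m_{i+1})/d_{i+1}):
  m_1 = 1*16 - 0 = 16, d_1 = (258 - 16^2)/1 = 2/1 = 2, a_1 = floor((16 + 16)/2) = 16.
  m_2 = 2*16 - 16 = 16, d_2 = (258 - 16^2)/2 = 2/2 = 1, a_2 = floor((16 + 16)/1) = 32.
  m_3 = 1*32 - 16 = 16, d_3 = (258 - 16^2)/1 = 2/1 = 2: (m_3, d_3) = (m_1, d_1) = (16, 2), so from here the quotients repeat a_1, a_2; the period length is 2.
So sqrt(258) = [16; (16, 32)] with period length k = 2.
k is even, so the fundamental solution of x^2 - 258y^2 = 1 is (p_{k-1}, q_{k-1}) = (p_1, q_1); compute convergents through index 1.
Convergents (p_i = a_i*p_{i-1} + p_{i-2}, q_i = a_i*q_{i-1} + q_{i-2} with p_{-2}=0, p_{-1}=1, q_{-2}=1, q_{-1}=0):
  i=0: a_0=16, p_0 = 16*1 + 0 = 16, q_0 = 16*0 + 1 = 1.
  i=1: a_1=16, p_1 = 16*16 + 1 = 257, q_1 = 16*1 + 0 = 16.
Check: 257^2 - 258*16^2 = 66049 - 66048 = 1, so (x, y) = (257, 16) solves the equation, and by the theorem it is the least positive solution.

(x, y) = (257, 16)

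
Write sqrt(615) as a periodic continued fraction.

Write x_i = (sqrt(615) + m_i)/d_i with (m_0, d_0) = (0, 1). a_0 = floor(sqrt(615)) = 24, since 24^2 = 576 <= 615 < 625 = 25^2.
Iterate m_{i+1} = d_i*a_i - m_i, d_{i+1} = (615 - m_{i+1}^2)/d_i, a_{i+1} = floor((a_0 + m_{i+1})/d_{i+1}):
  m_1 = 1*24 - 0 = 24, d_1 = (615 - 24^2)/1 = 39/1 = 39, a_1 = floor((24 + 24)/39) = 1.
  m_2 = 39*1 - 24 = 15, d_2 = (615 - 15^2)/39 = 390/39 = 10, a_2 = floor((24 + 15)/10) = 3.
  m_3 = 10*3 - 15 = 15, d_3 = (615 - 15^2)/10 = 390/10 = 39, a_3 = floor((24 + 15)/39) = 1.
  m_4 = 39*1 - 15 = 24, d_4 = (615 - 24^2)/39 = 39/39 = 1, a_4 = floor((24 + 24)/1) = 48.
  m_5 = 1*48 - 24 = 24, d_5 = (615 - 24^2)/1 = 39/1 = 39: (m_5, d_5) = (m_1, d_1) = (24, 39), so from here the quotients repeat a_1, ..., a_4; the period length is 4.
Hence the expansion of sqrt(615) is a_0 = 24 followed by the repeating block 1, 3, 1, 48 (period 4).

[24; (1, 3, 1, 48)]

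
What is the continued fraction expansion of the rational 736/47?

Run the Euclidean algorithm on 736 and 47; the successive quotients are the partial quotients a_0, a_1, ... (each step inverts the fractional part left over by the previous one):
  736 = 15*47 + 31, so a_0 = 15.
  47 = 1*31 + 16, so a_1 = 1.
  31 = 1*16 + 15, so a_2 = 1.
  16 = 1*15 + 1, so a_3 = 1.
  15 = 15*1 + 0, so a_4 = 15.
The remainder reaches 0 after 5 divisions, so the expansion has 5 partial quotients, read off in order.

[15; 1, 1, 1, 15]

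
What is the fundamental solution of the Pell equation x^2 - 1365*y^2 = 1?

(x, y) = (25271, 684)

First expand sqrt(1365) as a continued fraction. With x_i = (sqrt(1365) + m_i)/d_i and (m_0, d_0) = (0, 1): a_0 = floor(sqrt(1365)) = 36, since 36^2 = 1296 <= 1365 < 1369 = 37^2.
Iterate m_{i+1} = d_i*a_i - m_i, d_{i+1} = (1365 - m_{i+1}^2)/d_i, a_{i+1} = floor((a_0 + m_{i+1})/d_{i+1}):
  m_1 = 1*36 - 0 = 36, d_1 = (1365 - 36^2)/1 = 69/1 = 69, a_1 = floor((36 + 36)/69) = 1.
  m_2 = 69*1 - 36 = 33, d_2 = (1365 - 33^2)/69 = 276/69 = 4, a_2 = floor((36 + 33)/4) = 17.
  m_3 = 4*17 - 33 = 35, d_3 = (1365 - 35^2)/4 = 140/4 = 35, a_3 = floor((36 + 35)/35) = 2.
  m_4 = 35*2 - 35 = 35, d_4 = (1365 - 35^2)/35 = 140/35 = 4, a_4 = floor((36 + 35)/4) = 17.
  m_5 = 4*17 - 35 = 33, d_5 = (1365 - 33^2)/4 = 276/4 = 69, a_5 = floor((36 + 33)/69) = 1.
  m_6 = 69*1 - 33 = 36, d_6 = (1365 - 36^2)/69 = 69/69 = 1, a_6 = floor((36 + 36)/1) = 72.
  m_7 = 1*72 - 36 = 36, d_7 = (1365 - 36^2)/1 = 69/1 = 69: (m_7, d_7) = (m_1, d_1) = (36, 69), so from here the quotients repeat a_1, ..., a_6; the period length is 6.
So sqrt(1365) = [36; (1, 17, 2, 17, 1, 72)] with period length k = 6.
k is even, so the fundamental solution of x^2 - 1365y^2 = 1 is (p_{k-1}, q_{k-1}) = (p_5, q_5); compute convergents through index 5.
Convergents (p_i = a_i*p_{i-1} + p_{i-2}, q_i = a_i*q_{i-1} + q_{i-2} with p_{-2}=0, p_{-1}=1, q_{-2}=1, q_{-1}=0):
  i=0: a_0=36, p_0 = 36*1 + 0 = 36, q_0 = 36*0 + 1 = 1.
  i=1: a_1=1, p_1 = 1*36 + 1 = 37, q_1 = 1*1 + 0 = 1.
  i=2: a_2=17, p_2 = 17*37 + 36 = 665, q_2 = 17*1 + 1 = 18.
  i=3: a_3=2, p_3 = 2*665 + 37 = 1367, q_3 = 2*18 + 1 = 37.
  i=4: a_4=17, p_4 = 17*1367 + 665 = 23904, q_4 = 17*37 + 18 = 647.
  i=5: a_5=1, p_5 = 1*23904 + 1367 = 25271, q_5 = 1*647 + 37 = 684.
Check: 25271^2 - 1365*684^2 = 638623441 - 638623440 = 1, so (x, y) = (25271, 684) solves the equation, and by the theorem it is the least positive solution.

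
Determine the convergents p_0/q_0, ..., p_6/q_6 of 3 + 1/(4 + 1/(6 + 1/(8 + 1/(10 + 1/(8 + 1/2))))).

Using the convergent recurrence p_i = a_i*p_{i-1} + p_{i-2}, q_i = a_i*q_{i-1} + q_{i-2} with p_{-2}=0, p_{-1}=1, q_{-2}=1, q_{-1}=0:
  i=0: a_0=3, p_0 = 3*1 + 0 = 3, q_0 = 3*0 + 1 = 1.
  i=1: a_1=4, p_1 = 4*3 + 1 = 13, q_1 = 4*1 + 0 = 4.
  i=2: a_2=6, p_2 = 6*13 + 3 = 81, q_2 = 6*4 + 1 = 25.
  i=3: a_3=8, p_3 = 8*81 + 13 = 661, q_3 = 8*25 + 4 = 204.
  i=4: a_4=10, p_4 = 10*661 + 81 = 6691, q_4 = 10*204 + 25 = 2065.
  i=5: a_5=8, p_5 = 8*6691 + 661 = 54189, q_5 = 8*2065 + 204 = 16724.
  i=6: a_6=2, p_6 = 2*54189 + 6691 = 115069, q_6 = 2*16724 + 2065 = 35513.

3/1, 13/4, 81/25, 661/204, 6691/2065, 54189/16724, 115069/35513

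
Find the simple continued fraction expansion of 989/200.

[4; 1, 17, 5, 2]

Run the Euclidean algorithm on 989 and 200; the successive quotients are the partial quotients a_0, a_1, ... (each step inverts the fractional part left over by the previous one):
  989 = 4*200 + 189, so a_0 = 4.
  200 = 1*189 + 11, so a_1 = 1.
  189 = 17*11 + 2, so a_2 = 17.
  11 = 5*2 + 1, so a_3 = 5.
  2 = 2*1 + 0, so a_4 = 2.
The remainder reaches 0 after 5 divisions, so the expansion has 5 partial quotients, read off in order.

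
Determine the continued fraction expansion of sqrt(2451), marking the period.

[49; (1, 1, 32, 1, 1, 98)]

Write x_i = (sqrt(2451) + m_i)/d_i with (m_0, d_0) = (0, 1). a_0 = floor(sqrt(2451)) = 49, since 49^2 = 2401 <= 2451 < 2500 = 50^2.
Iterate m_{i+1} = d_i*a_i - m_i, d_{i+1} = (2451 - m_{i+1}^2)/d_i, a_{i+1} = floor((a_0 + m_{i+1})/d_{i+1}):
  m_1 = 1*49 - 0 = 49, d_1 = (2451 - 49^2)/1 = 50/1 = 50, a_1 = floor((49 + 49)/50) = 1.
  m_2 = 50*1 - 49 = 1, d_2 = (2451 - 1^2)/50 = 2450/50 = 49, a_2 = floor((49 + 1)/49) = 1.
  m_3 = 49*1 - 1 = 48, d_3 = (2451 - 48^2)/49 = 147/49 = 3, a_3 = floor((49 + 48)/3) = 32.
  m_4 = 3*32 - 48 = 48, d_4 = (2451 - 48^2)/3 = 147/3 = 49, a_4 = floor((49 + 48)/49) = 1.
  m_5 = 49*1 - 48 = 1, d_5 = (2451 - 1^2)/49 = 2450/49 = 50, a_5 = floor((49 + 1)/50) = 1.
  m_6 = 50*1 - 1 = 49, d_6 = (2451 - 49^2)/50 = 50/50 = 1, a_6 = floor((49 + 49)/1) = 98.
  m_7 = 1*98 - 49 = 49, d_7 = (2451 - 49^2)/1 = 50/1 = 50: (m_7, d_7) = (m_1, d_1) = (49, 50), so from here the quotients repeat a_1, ..., a_6; the period length is 6.
Hence the expansion of sqrt(2451) is a_0 = 49 followed by the repeating block 1, 1, 32, 1, 1, 98 (period 6).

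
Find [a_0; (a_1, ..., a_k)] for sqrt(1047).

[32; (2, 1, 3, 1, 20, 1, 3, 1, 2, 64)]

Write x_i = (sqrt(1047) + m_i)/d_i with (m_0, d_0) = (0, 1). a_0 = floor(sqrt(1047)) = 32, since 32^2 = 1024 <= 1047 < 1089 = 33^2.
Iterate m_{i+1} = d_i*a_i - m_i, d_{i+1} = (1047 - m_{i+1}^2)/d_i, a_{i+1} = floor((a_0 + m_{i+1})/d_{i+1}):
  m_1 = 1*32 - 0 = 32, d_1 = (1047 - 32^2)/1 = 23/1 = 23, a_1 = floor((32 + 32)/23) = 2.
  m_2 = 23*2 - 32 = 14, d_2 = (1047 - 14^2)/23 = 851/23 = 37, a_2 = floor((32 + 14)/37) = 1.
  m_3 = 37*1 - 14 = 23, d_3 = (1047 - 23^2)/37 = 518/37 = 14, a_3 = floor((32 + 23)/14) = 3.
  m_4 = 14*3 - 23 = 19, d_4 = (1047 - 19^2)/14 = 686/14 = 49, a_4 = floor((32 + 19)/49) = 1.
  m_5 = 49*1 - 19 = 30, d_5 = (1047 - 30^2)/49 = 147/49 = 3, a_5 = floor((32 + 30)/3) = 20.
  m_6 = 3*20 - 30 = 30, d_6 = (1047 - 30^2)/3 = 147/3 = 49, a_6 = floor((32 + 30)/49) = 1.
  m_7 = 49*1 - 30 = 19, d_7 = (1047 - 19^2)/49 = 686/49 = 14, a_7 = floor((32 + 19)/14) = 3.
  m_8 = 14*3 - 19 = 23, d_8 = (1047 - 23^2)/14 = 518/14 = 37, a_8 = floor((32 + 23)/37) = 1.
  m_9 = 37*1 - 23 = 14, d_9 = (1047 - 14^2)/37 = 851/37 = 23, a_9 = floor((32 + 14)/23) = 2.
  m_10 = 23*2 - 14 = 32, d_10 = (1047 - 32^2)/23 = 23/23 = 1, a_10 = floor((32 + 32)/1) = 64.
  m_11 = 1*64 - 32 = 32, d_11 = (1047 - 32^2)/1 = 23/1 = 23: (m_11, d_11) = (m_1, d_1) = (32, 23), so from here the quotients repeat a_1, ..., a_10; the period length is 10.
Hence the expansion of sqrt(1047) is a_0 = 32 followed by the repeating block 2, 1, 3, 1, 20, 1, 3, 1, 2, 64 (period 10).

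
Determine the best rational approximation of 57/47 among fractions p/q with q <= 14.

17/14

Expand x = 57/47 as a continued fraction with the Euclidean algorithm:
  57 = 1*47 + 10, so a_0 = 1.
  47 = 4*10 + 7, so a_1 = 4.
  10 = 1*7 + 3, so a_2 = 1.
  7 = 2*3 + 1, so a_3 = 2.
  3 = 3*1 + 0, so a_4 = 3.
so x = [1; 4, 1, 2, 3].
Convergents (p_i = a_i*p_{i-1} + p_{i-2}, q_i = a_i*q_{i-1} + q_{i-2} with p_{-2}=0, p_{-1}=1, q_{-2}=1, q_{-1}=0), until the denominator exceeds 14:
  i=0: a_0=1, p_0 = 1*1 + 0 = 1, q_0 = 1*0 + 1 = 1.
  i=1: a_1=4, p_1 = 4*1 + 1 = 5, q_1 = 4*1 + 0 = 4.
  i=2: a_2=1, p_2 = 1*5 + 1 = 6, q_2 = 1*4 + 1 = 5.
  i=3: a_3=2, p_3 = 2*6 + 5 = 17, q_3 = 2*5 + 4 = 14.
  i=4: a_4=3, p_4 = 3*17 + 6 = 57, q_4 = 3*14 + 5 = 47.
q_4 = 47 > 14, so the last convergent with denominator <= 14 is p_3/q_3 = 17/14.
The closest fraction with denominator <= 14 is either p_3/q_3 or the intermediate fraction (k*p_3 + p_2)/(k*q_3 + q_2) with the largest k >= 1 whose denominator stays <= 14; these approach x as k grows, and every other convergent or intermediate fraction in range is farther away.
Largest k: floor((14 - q_2)/q_3) = floor((14 - 5)/14) = 0.
Since k = 0, no intermediate fraction beyond p_3/q_3 has denominator <= 14, so the convergent 17/14 is the closest (its error is |57*14 - 17*47|/(47*14) = 1/658).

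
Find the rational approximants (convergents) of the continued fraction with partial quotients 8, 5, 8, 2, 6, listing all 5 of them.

Using the convergent recurrence p_i = a_i*p_{i-1} + p_{i-2}, q_i = a_i*q_{i-1} + q_{i-2} with p_{-2}=0, p_{-1}=1, q_{-2}=1, q_{-1}=0:
  i=0: a_0=8, p_0 = 8*1 + 0 = 8, q_0 = 8*0 + 1 = 1.
  i=1: a_1=5, p_1 = 5*8 + 1 = 41, q_1 = 5*1 + 0 = 5.
  i=2: a_2=8, p_2 = 8*41 + 8 = 336, q_2 = 8*5 + 1 = 41.
  i=3: a_3=2, p_3 = 2*336 + 41 = 713, q_3 = 2*41 + 5 = 87.
  i=4: a_4=6, p_4 = 6*713 + 336 = 4614, q_4 = 6*87 + 41 = 563.

8/1, 41/5, 336/41, 713/87, 4614/563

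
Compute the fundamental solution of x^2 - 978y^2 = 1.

First expand sqrt(978) as a continued fraction. With x_i = (sqrt(978) + m_i)/d_i and (m_0, d_0) = (0, 1): a_0 = floor(sqrt(978)) = 31, since 31^2 = 961 <= 978 < 1024 = 32^2.
Iterate m_{i+1} = d_i*a_i - m_i, d_{i+1} = (978 - m_{i+1}^2)/d_i, a_{i+1} = floor((a_0 + m_{i+1})/d_{i+1}):
  m_1 = 1*31 - 0 = 31, d_1 = (978 - 31^2)/1 = 17/1 = 17, a_1 = floor((31 + 31)/17) = 3.
  m_2 = 17*3 - 31 = 20, d_2 = (978 - 20^2)/17 = 578/17 = 34, a_2 = floor((31 + 20)/34) = 1.
  m_3 = 34*1 - 20 = 14, d_3 = (978 - 14^2)/34 = 782/34 = 23, a_3 = floor((31 + 14)/23) = 1.
  m_4 = 23*1 - 14 = 9, d_4 = (978 - 9^2)/23 = 897/23 = 39, a_4 = floor((31 + 9)/39) = 1.
  m_5 = 39*1 - 9 = 30, d_5 = (978 - 30^2)/39 = 78/39 = 2, a_5 = floor((31 + 30)/2) = 30.
  m_6 = 2*30 - 30 = 30, d_6 = (978 - 30^2)/2 = 78/2 = 39, a_6 = floor((31 + 30)/39) = 1.
  m_7 = 39*1 - 30 = 9, d_7 = (978 - 9^2)/39 = 897/39 = 23, a_7 = floor((31 + 9)/23) = 1.
  m_8 = 23*1 - 9 = 14, d_8 = (978 - 14^2)/23 = 782/23 = 34, a_8 = floor((31 + 14)/34) = 1.
  m_9 = 34*1 - 14 = 20, d_9 = (978 - 20^2)/34 = 578/34 = 17, a_9 = floor((31 + 20)/17) = 3.
  m_10 = 17*3 - 20 = 31, d_10 = (978 - 31^2)/17 = 17/17 = 1, a_10 = floor((31 + 31)/1) = 62.
  m_11 = 1*62 - 31 = 31, d_11 = (978 - 31^2)/1 = 17/1 = 17: (m_11, d_11) = (m_1, d_1) = (31, 17), so from here the quotients repeat a_1, ..., a_10; the period length is 10.
So sqrt(978) = [31; (3, 1, 1, 1, 30, 1, 1, 1, 3, 62)] with period length k = 10.
k is even, so the fundamental solution of x^2 - 978y^2 = 1 is (p_{k-1}, q_{k-1}) = (p_9, q_9); compute convergents through index 9.
Convergents (p_i = a_i*p_{i-1} + p_{i-2}, q_i = a_i*q_{i-1} + q_{i-2} with p_{-2}=0, p_{-1}=1, q_{-2}=1, q_{-1}=0):
  i=0: a_0=31, p_0 = 31*1 + 0 = 31, q_0 = 31*0 + 1 = 1.
  i=1: a_1=3, p_1 = 3*31 + 1 = 94, q_1 = 3*1 + 0 = 3.
  i=2: a_2=1, p_2 = 1*94 + 31 = 125, q_2 = 1*3 + 1 = 4.
  i=3: a_3=1, p_3 = 1*125 + 94 = 219, q_3 = 1*4 + 3 = 7.
  i=4: a_4=1, p_4 = 1*219 + 125 = 344, q_4 = 1*7 + 4 = 11.
  i=5: a_5=30, p_5 = 30*344 + 219 = 10539, q_5 = 30*11 + 7 = 337.
  i=6: a_6=1, p_6 = 1*10539 + 344 = 10883, q_6 = 1*337 + 11 = 348.
  i=7: a_7=1, p_7 = 1*10883 + 10539 = 21422, q_7 = 1*348 + 337 = 685.
  i=8: a_8=1, p_8 = 1*21422 + 10883 = 32305, q_8 = 1*685 + 348 = 1033.
  i=9: a_9=3, p_9 = 3*32305 + 21422 = 118337, q_9 = 3*1033 + 685 = 3784.
Check: 118337^2 - 978*3784^2 = 14003645569 - 14003645568 = 1, so (x, y) = (118337, 3784) solves the equation, and by the theorem it is the least positive solution.

(x, y) = (118337, 3784)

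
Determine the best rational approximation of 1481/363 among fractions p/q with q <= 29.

102/25

Expand x = 1481/363 as a continued fraction with the Euclidean algorithm:
  1481 = 4*363 + 29, so a_0 = 4.
  363 = 12*29 + 15, so a_1 = 12.
  29 = 1*15 + 14, so a_2 = 1.
  15 = 1*14 + 1, so a_3 = 1.
  14 = 14*1 + 0, so a_4 = 14.
so x = [4; 12, 1, 1, 14].
Convergents (p_i = a_i*p_{i-1} + p_{i-2}, q_i = a_i*q_{i-1} + q_{i-2} with p_{-2}=0, p_{-1}=1, q_{-2}=1, q_{-1}=0), until the denominator exceeds 29:
  i=0: a_0=4, p_0 = 4*1 + 0 = 4, q_0 = 4*0 + 1 = 1.
  i=1: a_1=12, p_1 = 12*4 + 1 = 49, q_1 = 12*1 + 0 = 12.
  i=2: a_2=1, p_2 = 1*49 + 4 = 53, q_2 = 1*12 + 1 = 13.
  i=3: a_3=1, p_3 = 1*53 + 49 = 102, q_3 = 1*13 + 12 = 25.
  i=4: a_4=14, p_4 = 14*102 + 53 = 1481, q_4 = 14*25 + 13 = 363.
q_4 = 363 > 29, so the last convergent with denominator <= 29 is p_3/q_3 = 102/25.
The closest fraction with denominator <= 29 is either p_3/q_3 or the intermediate fraction (k*p_3 + p_2)/(k*q_3 + q_2) with the largest k >= 1 whose denominator stays <= 29; these approach x as k grows, and every other convergent or intermediate fraction in range is farther away.
Largest k: floor((29 - q_2)/q_3) = floor((29 - 13)/25) = 0.
Since k = 0, no intermediate fraction beyond p_3/q_3 has denominator <= 29, so the convergent 102/25 is the closest (its error is |1481*25 - 102*363|/(363*25) = 1/9075).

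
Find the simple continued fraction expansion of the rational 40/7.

[5; 1, 2, 2]

Run the Euclidean algorithm on 40 and 7; the successive quotients are the partial quotients a_0, a_1, ... (each step inverts the fractional part left over by the previous one):
  40 = 5*7 + 5, so a_0 = 5.
  7 = 1*5 + 2, so a_1 = 1.
  5 = 2*2 + 1, so a_2 = 2.
  2 = 2*1 + 0, so a_3 = 2.
The remainder reaches 0 after 4 divisions, so the expansion has 4 partial quotients, read off in order.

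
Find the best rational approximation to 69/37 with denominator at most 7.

13/7

Expand x = 69/37 as a continued fraction with the Euclidean algorithm:
  69 = 1*37 + 32, so a_0 = 1.
  37 = 1*32 + 5, so a_1 = 1.
  32 = 6*5 + 2, so a_2 = 6.
  5 = 2*2 + 1, so a_3 = 2.
  2 = 2*1 + 0, so a_4 = 2.
so x = [1; 1, 6, 2, 2].
Convergents (p_i = a_i*p_{i-1} + p_{i-2}, q_i = a_i*q_{i-1} + q_{i-2} with p_{-2}=0, p_{-1}=1, q_{-2}=1, q_{-1}=0), until the denominator exceeds 7:
  i=0: a_0=1, p_0 = 1*1 + 0 = 1, q_0 = 1*0 + 1 = 1.
  i=1: a_1=1, p_1 = 1*1 + 1 = 2, q_1 = 1*1 + 0 = 1.
  i=2: a_2=6, p_2 = 6*2 + 1 = 13, q_2 = 6*1 + 1 = 7.
  i=3: a_3=2, p_3 = 2*13 + 2 = 28, q_3 = 2*7 + 1 = 15.
q_3 = 15 > 7, so the last convergent with denominator <= 7 is p_2/q_2 = 13/7.
The closest fraction with denominator <= 7 is either p_2/q_2 or the intermediate fraction (k*p_2 + p_1)/(k*q_2 + q_1) with the largest k >= 1 whose denominator stays <= 7; these approach x as k grows, and every other convergent or intermediate fraction in range is farther away.
Largest k: floor((7 - q_1)/q_2) = floor((7 - 1)/7) = 0.
Since k = 0, no intermediate fraction beyond p_2/q_2 has denominator <= 7, so the convergent 13/7 is the closest (its error is |69*7 - 13*37|/(37*7) = 2/259).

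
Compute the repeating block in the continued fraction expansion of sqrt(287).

[16; (1, 15, 1, 32)]

Write x_i = (sqrt(287) + m_i)/d_i with (m_0, d_0) = (0, 1). a_0 = floor(sqrt(287)) = 16, since 16^2 = 256 <= 287 < 289 = 17^2.
Iterate m_{i+1} = d_i*a_i - m_i, d_{i+1} = (287 - m_{i+1}^2)/d_i, a_{i+1} = floor((a_0 + m_{i+1})/d_{i+1}):
  m_1 = 1*16 - 0 = 16, d_1 = (287 - 16^2)/1 = 31/1 = 31, a_1 = floor((16 + 16)/31) = 1.
  m_2 = 31*1 - 16 = 15, d_2 = (287 - 15^2)/31 = 62/31 = 2, a_2 = floor((16 + 15)/2) = 15.
  m_3 = 2*15 - 15 = 15, d_3 = (287 - 15^2)/2 = 62/2 = 31, a_3 = floor((16 + 15)/31) = 1.
  m_4 = 31*1 - 15 = 16, d_4 = (287 - 16^2)/31 = 31/31 = 1, a_4 = floor((16 + 16)/1) = 32.
  m_5 = 1*32 - 16 = 16, d_5 = (287 - 16^2)/1 = 31/1 = 31: (m_5, d_5) = (m_1, d_1) = (16, 31), so from here the quotients repeat a_1, ..., a_4; the period length is 4.
Hence the expansion of sqrt(287) is a_0 = 16 followed by the repeating block 1, 15, 1, 32 (period 4).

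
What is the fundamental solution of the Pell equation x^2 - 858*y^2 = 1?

(x, y) = (703, 24)

First expand sqrt(858) as a continued fraction. With x_i = (sqrt(858) + m_i)/d_i and (m_0, d_0) = (0, 1): a_0 = floor(sqrt(858)) = 29, since 29^2 = 841 <= 858 < 900 = 30^2.
Iterate m_{i+1} = d_i*a_i - m_i, d_{i+1} = (858 - m_{i+1}^2)/d_i, a_{i+1} = floor((a_0 + m_{i+1})/d_{i+1}):
  m_1 = 1*29 - 0 = 29, d_1 = (858 - 29^2)/1 = 17/1 = 17, a_1 = floor((29 + 29)/17) = 3.
  m_2 = 17*3 - 29 = 22, d_2 = (858 - 22^2)/17 = 374/17 = 22, a_2 = floor((29 + 22)/22) = 2.
  m_3 = 22*2 - 22 = 22, d_3 = (858 - 22^2)/22 = 374/22 = 17, a_3 = floor((29 + 22)/17) = 3.
  m_4 = 17*3 - 22 = 29, d_4 = (858 - 29^2)/17 = 17/17 = 1, a_4 = floor((29 + 29)/1) = 58.
  m_5 = 1*58 - 29 = 29, d_5 = (858 - 29^2)/1 = 17/1 = 17: (m_5, d_5) = (m_1, d_1) = (29, 17), so from here the quotients repeat a_1, ..., a_4; the period length is 4.
So sqrt(858) = [29; (3, 2, 3, 58)] with period length k = 4.
k is even, so the fundamental solution of x^2 - 858y^2 = 1 is (p_{k-1}, q_{k-1}) = (p_3, q_3); compute convergents through index 3.
Convergents (p_i = a_i*p_{i-1} + p_{i-2}, q_i = a_i*q_{i-1} + q_{i-2} with p_{-2}=0, p_{-1}=1, q_{-2}=1, q_{-1}=0):
  i=0: a_0=29, p_0 = 29*1 + 0 = 29, q_0 = 29*0 + 1 = 1.
  i=1: a_1=3, p_1 = 3*29 + 1 = 88, q_1 = 3*1 + 0 = 3.
  i=2: a_2=2, p_2 = 2*88 + 29 = 205, q_2 = 2*3 + 1 = 7.
  i=3: a_3=3, p_3 = 3*205 + 88 = 703, q_3 = 3*7 + 3 = 24.
Check: 703^2 - 858*24^2 = 494209 - 494208 = 1, so (x, y) = (703, 24) solves the equation, and by the theorem it is the least positive solution.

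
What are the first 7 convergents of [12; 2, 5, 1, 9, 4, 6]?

Using the convergent recurrence p_i = a_i*p_{i-1} + p_{i-2}, q_i = a_i*q_{i-1} + q_{i-2} with p_{-2}=0, p_{-1}=1, q_{-2}=1, q_{-1}=0:
  i=0: a_0=12, p_0 = 12*1 + 0 = 12, q_0 = 12*0 + 1 = 1.
  i=1: a_1=2, p_1 = 2*12 + 1 = 25, q_1 = 2*1 + 0 = 2.
  i=2: a_2=5, p_2 = 5*25 + 12 = 137, q_2 = 5*2 + 1 = 11.
  i=3: a_3=1, p_3 = 1*137 + 25 = 162, q_3 = 1*11 + 2 = 13.
  i=4: a_4=9, p_4 = 9*162 + 137 = 1595, q_4 = 9*13 + 11 = 128.
  i=5: a_5=4, p_5 = 4*1595 + 162 = 6542, q_5 = 4*128 + 13 = 525.
  i=6: a_6=6, p_6 = 6*6542 + 1595 = 40847, q_6 = 6*525 + 128 = 3278.

12/1, 25/2, 137/11, 162/13, 1595/128, 6542/525, 40847/3278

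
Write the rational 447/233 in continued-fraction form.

Run the Euclidean algorithm on 447 and 233; the successive quotients are the partial quotients a_0, a_1, ... (each step inverts the fractional part left over by the previous one):
  447 = 1*233 + 214, so a_0 = 1.
  233 = 1*214 + 19, so a_1 = 1.
  214 = 11*19 + 5, so a_2 = 11.
  19 = 3*5 + 4, so a_3 = 3.
  5 = 1*4 + 1, so a_4 = 1.
  4 = 4*1 + 0, so a_5 = 4.
The remainder reaches 0 after 6 divisions, so the expansion has 6 partial quotients, read off in order.

[1; 1, 11, 3, 1, 4]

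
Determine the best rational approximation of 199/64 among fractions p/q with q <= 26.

Expand x = 199/64 as a continued fraction with the Euclidean algorithm:
  199 = 3*64 + 7, so a_0 = 3.
  64 = 9*7 + 1, so a_1 = 9.
  7 = 7*1 + 0, so a_2 = 7.
so x = [3; 9, 7].
Convergents (p_i = a_i*p_{i-1} + p_{i-2}, q_i = a_i*q_{i-1} + q_{i-2} with p_{-2}=0, p_{-1}=1, q_{-2}=1, q_{-1}=0), until the denominator exceeds 26:
  i=0: a_0=3, p_0 = 3*1 + 0 = 3, q_0 = 3*0 + 1 = 1.
  i=1: a_1=9, p_1 = 9*3 + 1 = 28, q_1 = 9*1 + 0 = 9.
  i=2: a_2=7, p_2 = 7*28 + 3 = 199, q_2 = 7*9 + 1 = 64.
q_2 = 64 > 26, so the last convergent with denominator <= 26 is p_1/q_1 = 28/9.
The closest fraction with denominator <= 26 is either p_1/q_1 or the intermediate fraction (k*p_1 + p_0)/(k*q_1 + q_0) with the largest k >= 1 whose denominator stays <= 26; these approach x as k grows, and every other convergent or intermediate fraction in range is farther away.
Largest k: floor((26 - q_0)/q_1) = floor((26 - 1)/9) = 2.
That gives (2*28 + 3)/(2*9 + 1) = 59/19.
Compare the errors: |x - 28/9| = |199*9 - 28*64|/(64*9) = 1/576, and |x - 59/19| = |199*19 - 59*64|/(64*19) = 5/1216.
Cross-multiplying, 1*1216 = 1216 < 2880 = 5*576, so 1/576 is smaller: the convergent 28/9 is closer to x than 59/19.

28/9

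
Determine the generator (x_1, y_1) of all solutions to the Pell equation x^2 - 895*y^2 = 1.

(x, y) = (359, 12)

First expand sqrt(895) as a continued fraction. With x_i = (sqrt(895) + m_i)/d_i and (m_0, d_0) = (0, 1): a_0 = floor(sqrt(895)) = 29, since 29^2 = 841 <= 895 < 900 = 30^2.
Iterate m_{i+1} = d_i*a_i - m_i, d_{i+1} = (895 - m_{i+1}^2)/d_i, a_{i+1} = floor((a_0 + m_{i+1})/d_{i+1}):
  m_1 = 1*29 - 0 = 29, d_1 = (895 - 29^2)/1 = 54/1 = 54, a_1 = floor((29 + 29)/54) = 1.
  m_2 = 54*1 - 29 = 25, d_2 = (895 - 25^2)/54 = 270/54 = 5, a_2 = floor((29 + 25)/5) = 10.
  m_3 = 5*10 - 25 = 25, d_3 = (895 - 25^2)/5 = 270/5 = 54, a_3 = floor((29 + 25)/54) = 1.
  m_4 = 54*1 - 25 = 29, d_4 = (895 - 29^2)/54 = 54/54 = 1, a_4 = floor((29 + 29)/1) = 58.
  m_5 = 1*58 - 29 = 29, d_5 = (895 - 29^2)/1 = 54/1 = 54: (m_5, d_5) = (m_1, d_1) = (29, 54), so from here the quotients repeat a_1, ..., a_4; the period length is 4.
So sqrt(895) = [29; (1, 10, 1, 58)] with period length k = 4.
k is even, so the fundamental solution of x^2 - 895y^2 = 1 is (p_{k-1}, q_{k-1}) = (p_3, q_3); compute convergents through index 3.
Convergents (p_i = a_i*p_{i-1} + p_{i-2}, q_i = a_i*q_{i-1} + q_{i-2} with p_{-2}=0, p_{-1}=1, q_{-2}=1, q_{-1}=0):
  i=0: a_0=29, p_0 = 29*1 + 0 = 29, q_0 = 29*0 + 1 = 1.
  i=1: a_1=1, p_1 = 1*29 + 1 = 30, q_1 = 1*1 + 0 = 1.
  i=2: a_2=10, p_2 = 10*30 + 29 = 329, q_2 = 10*1 + 1 = 11.
  i=3: a_3=1, p_3 = 1*329 + 30 = 359, q_3 = 1*11 + 1 = 12.
Check: 359^2 - 895*12^2 = 128881 - 128880 = 1, so (x, y) = (359, 12) solves the equation, and by the theorem it is the least positive solution.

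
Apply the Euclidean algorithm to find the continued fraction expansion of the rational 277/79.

Run the Euclidean algorithm on 277 and 79; the successive quotients are the partial quotients a_0, a_1, ... (each step inverts the fractional part left over by the previous one):
  277 = 3*79 + 40, so a_0 = 3.
  79 = 1*40 + 39, so a_1 = 1.
  40 = 1*39 + 1, so a_2 = 1.
  39 = 39*1 + 0, so a_3 = 39.
The remainder reaches 0 after 4 divisions, so the expansion has 4 partial quotients, read off in order.

[3; 1, 1, 39]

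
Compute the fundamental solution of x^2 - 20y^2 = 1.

First expand sqrt(20) as a continued fraction. With x_i = (sqrt(20) + m_i)/d_i and (m_0, d_0) = (0, 1): a_0 = floor(sqrt(20)) = 4, since 4^2 = 16 <= 20 < 25 = 5^2.
Iterate m_{i+1} = d_i*a_i - m_i, d_{i+1} = (20 - m_{i+1}^2)/d_i, a_{i+1} = floor((a_0 + m_{i+1})/d_{i+1}):
  m_1 = 1*4 - 0 = 4, d_1 = (20 - 4^2)/1 = 4/1 = 4, a_1 = floor((4 + 4)/4) = 2.
  m_2 = 4*2 - 4 = 4, d_2 = (20 - 4^2)/4 = 4/4 = 1, a_2 = floor((4 + 4)/1) = 8.
  m_3 = 1*8 - 4 = 4, d_3 = (20 - 4^2)/1 = 4/1 = 4: (m_3, d_3) = (m_1, d_1) = (4, 4), so from here the quotients repeat a_1, a_2; the period length is 2.
So sqrt(20) = [4; (2, 8)] with period length k = 2.
k is even, so the fundamental solution of x^2 - 20y^2 = 1 is (p_{k-1}, q_{k-1}) = (p_1, q_1); compute convergents through index 1.
Convergents (p_i = a_i*p_{i-1} + p_{i-2}, q_i = a_i*q_{i-1} + q_{i-2} with p_{-2}=0, p_{-1}=1, q_{-2}=1, q_{-1}=0):
  i=0: a_0=4, p_0 = 4*1 + 0 = 4, q_0 = 4*0 + 1 = 1.
  i=1: a_1=2, p_1 = 2*4 + 1 = 9, q_1 = 2*1 + 0 = 2.
Check: 9^2 - 20*2^2 = 81 - 80 = 1, so (x, y) = (9, 2) solves the equation, and by the theorem it is the least positive solution.

(x, y) = (9, 2)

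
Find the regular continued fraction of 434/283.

[1; 1, 1, 6, 1, 18]

Run the Euclidean algorithm on 434 and 283; the successive quotients are the partial quotients a_0, a_1, ... (each step inverts the fractional part left over by the previous one):
  434 = 1*283 + 151, so a_0 = 1.
  283 = 1*151 + 132, so a_1 = 1.
  151 = 1*132 + 19, so a_2 = 1.
  132 = 6*19 + 18, so a_3 = 6.
  19 = 1*18 + 1, so a_4 = 1.
  18 = 18*1 + 0, so a_5 = 18.
The remainder reaches 0 after 6 divisions, so the expansion has 6 partial quotients, read off in order.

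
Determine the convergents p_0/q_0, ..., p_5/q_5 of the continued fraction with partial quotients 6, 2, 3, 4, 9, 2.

Using the convergent recurrence p_i = a_i*p_{i-1} + p_{i-2}, q_i = a_i*q_{i-1} + q_{i-2} with p_{-2}=0, p_{-1}=1, q_{-2}=1, q_{-1}=0:
  i=0: a_0=6, p_0 = 6*1 + 0 = 6, q_0 = 6*0 + 1 = 1.
  i=1: a_1=2, p_1 = 2*6 + 1 = 13, q_1 = 2*1 + 0 = 2.
  i=2: a_2=3, p_2 = 3*13 + 6 = 45, q_2 = 3*2 + 1 = 7.
  i=3: a_3=4, p_3 = 4*45 + 13 = 193, q_3 = 4*7 + 2 = 30.
  i=4: a_4=9, p_4 = 9*193 + 45 = 1782, q_4 = 9*30 + 7 = 277.
  i=5: a_5=2, p_5 = 2*1782 + 193 = 3757, q_5 = 2*277 + 30 = 584.

6/1, 13/2, 45/7, 193/30, 1782/277, 3757/584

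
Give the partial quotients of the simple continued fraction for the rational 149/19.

[7; 1, 5, 3]

Run the Euclidean algorithm on 149 and 19; the successive quotients are the partial quotients a_0, a_1, ... (each step inverts the fractional part left over by the previous one):
  149 = 7*19 + 16, so a_0 = 7.
  19 = 1*16 + 3, so a_1 = 1.
  16 = 5*3 + 1, so a_2 = 5.
  3 = 3*1 + 0, so a_3 = 3.
The remainder reaches 0 after 4 divisions, so the expansion has 4 partial quotients, read off in order.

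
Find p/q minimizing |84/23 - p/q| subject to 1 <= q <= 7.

11/3

Expand x = 84/23 as a continued fraction with the Euclidean algorithm:
  84 = 3*23 + 15, so a_0 = 3.
  23 = 1*15 + 8, so a_1 = 1.
  15 = 1*8 + 7, so a_2 = 1.
  8 = 1*7 + 1, so a_3 = 1.
  7 = 7*1 + 0, so a_4 = 7.
so x = [3; 1, 1, 1, 7].
Convergents (p_i = a_i*p_{i-1} + p_{i-2}, q_i = a_i*q_{i-1} + q_{i-2} with p_{-2}=0, p_{-1}=1, q_{-2}=1, q_{-1}=0), until the denominator exceeds 7:
  i=0: a_0=3, p_0 = 3*1 + 0 = 3, q_0 = 3*0 + 1 = 1.
  i=1: a_1=1, p_1 = 1*3 + 1 = 4, q_1 = 1*1 + 0 = 1.
  i=2: a_2=1, p_2 = 1*4 + 3 = 7, q_2 = 1*1 + 1 = 2.
  i=3: a_3=1, p_3 = 1*7 + 4 = 11, q_3 = 1*2 + 1 = 3.
  i=4: a_4=7, p_4 = 7*11 + 7 = 84, q_4 = 7*3 + 2 = 23.
q_4 = 23 > 7, so the last convergent with denominator <= 7 is p_3/q_3 = 11/3.
The closest fraction with denominator <= 7 is either p_3/q_3 or the intermediate fraction (k*p_3 + p_2)/(k*q_3 + q_2) with the largest k >= 1 whose denominator stays <= 7; these approach x as k grows, and every other convergent or intermediate fraction in range is farther away.
Largest k: floor((7 - q_2)/q_3) = floor((7 - 2)/3) = 1.
That gives (1*11 + 7)/(1*3 + 2) = 18/5.
Compare the errors: |x - 11/3| = |84*3 - 11*23|/(23*3) = 1/69, and |x - 18/5| = |84*5 - 18*23|/(23*5) = 6/115.
Cross-multiplying, 1*115 = 115 < 414 = 6*69, so 1/69 is smaller: the convergent 11/3 is closer to x than 18/5.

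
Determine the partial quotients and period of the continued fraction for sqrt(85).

Write x_i = (sqrt(85) + m_i)/d_i with (m_0, d_0) = (0, 1). a_0 = floor(sqrt(85)) = 9, since 9^2 = 81 <= 85 < 100 = 10^2.
Iterate m_{i+1} = d_i*a_i - m_i, d_{i+1} = (85 - m_{i+1}^2)/d_i, a_{i+1} = floor((a_0 + m_{i+1})/d_{i+1}):
  m_1 = 1*9 - 0 = 9, d_1 = (85 - 9^2)/1 = 4/1 = 4, a_1 = floor((9 + 9)/4) = 4.
  m_2 = 4*4 - 9 = 7, d_2 = (85 - 7^2)/4 = 36/4 = 9, a_2 = floor((9 + 7)/9) = 1.
  m_3 = 9*1 - 7 = 2, d_3 = (85 - 2^2)/9 = 81/9 = 9, a_3 = floor((9 + 2)/9) = 1.
  m_4 = 9*1 - 2 = 7, d_4 = (85 - 7^2)/9 = 36/9 = 4, a_4 = floor((9 + 7)/4) = 4.
  m_5 = 4*4 - 7 = 9, d_5 = (85 - 9^2)/4 = 4/4 = 1, a_5 = floor((9 + 9)/1) = 18.
  m_6 = 1*18 - 9 = 9, d_6 = (85 - 9^2)/1 = 4/1 = 4: (m_6, d_6) = (m_1, d_1) = (9, 4), so from here the quotients repeat a_1, ..., a_5; the period length is 5.
Hence the expansion of sqrt(85) is a_0 = 9 followed by the repeating block 4, 1, 1, 4, 18 (period 5).

[9; (4, 1, 1, 4, 18)]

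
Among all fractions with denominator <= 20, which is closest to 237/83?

Expand x = 237/83 as a continued fraction with the Euclidean algorithm:
  237 = 2*83 + 71, so a_0 = 2.
  83 = 1*71 + 12, so a_1 = 1.
  71 = 5*12 + 11, so a_2 = 5.
  12 = 1*11 + 1, so a_3 = 1.
  11 = 11*1 + 0, so a_4 = 11.
so x = [2; 1, 5, 1, 11].
Convergents (p_i = a_i*p_{i-1} + p_{i-2}, q_i = a_i*q_{i-1} + q_{i-2} with p_{-2}=0, p_{-1}=1, q_{-2}=1, q_{-1}=0), until the denominator exceeds 20:
  i=0: a_0=2, p_0 = 2*1 + 0 = 2, q_0 = 2*0 + 1 = 1.
  i=1: a_1=1, p_1 = 1*2 + 1 = 3, q_1 = 1*1 + 0 = 1.
  i=2: a_2=5, p_2 = 5*3 + 2 = 17, q_2 = 5*1 + 1 = 6.
  i=3: a_3=1, p_3 = 1*17 + 3 = 20, q_3 = 1*6 + 1 = 7.
  i=4: a_4=11, p_4 = 11*20 + 17 = 237, q_4 = 11*7 + 6 = 83.
q_4 = 83 > 20, so the last convergent with denominator <= 20 is p_3/q_3 = 20/7.
The closest fraction with denominator <= 20 is either p_3/q_3 or the intermediate fraction (k*p_3 + p_2)/(k*q_3 + q_2) with the largest k >= 1 whose denominator stays <= 20; these approach x as k grows, and every other convergent or intermediate fraction in range is farther away.
Largest k: floor((20 - q_2)/q_3) = floor((20 - 6)/7) = 2.
That gives (2*20 + 17)/(2*7 + 6) = 57/20.
Compare the errors: |x - 20/7| = |237*7 - 20*83|/(83*7) = 1/581, and |x - 57/20| = |237*20 - 57*83|/(83*20) = 9/1660.
Cross-multiplying, 1*1660 = 1660 < 5229 = 9*581, so 1/581 is smaller: the convergent 20/7 is closer to x than 57/20.

20/7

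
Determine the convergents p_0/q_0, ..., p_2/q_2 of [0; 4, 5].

Using the convergent recurrence p_i = a_i*p_{i-1} + p_{i-2}, q_i = a_i*q_{i-1} + q_{i-2} with p_{-2}=0, p_{-1}=1, q_{-2}=1, q_{-1}=0:
  i=0: a_0=0, p_0 = 0*1 + 0 = 0, q_0 = 0*0 + 1 = 1.
  i=1: a_1=4, p_1 = 4*0 + 1 = 1, q_1 = 4*1 + 0 = 4.
  i=2: a_2=5, p_2 = 5*1 + 0 = 5, q_2 = 5*4 + 1 = 21.

0/1, 1/4, 5/21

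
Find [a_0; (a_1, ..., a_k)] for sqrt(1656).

[40; (1, 2, 3, 1, 2, 1, 3, 2, 1, 80)]

Write x_i = (sqrt(1656) + m_i)/d_i with (m_0, d_0) = (0, 1). a_0 = floor(sqrt(1656)) = 40, since 40^2 = 1600 <= 1656 < 1681 = 41^2.
Iterate m_{i+1} = d_i*a_i - m_i, d_{i+1} = (1656 - m_{i+1}^2)/d_i, a_{i+1} = floor((a_0 + m_{i+1})/d_{i+1}):
  m_1 = 1*40 - 0 = 40, d_1 = (1656 - 40^2)/1 = 56/1 = 56, a_1 = floor((40 + 40)/56) = 1.
  m_2 = 56*1 - 40 = 16, d_2 = (1656 - 16^2)/56 = 1400/56 = 25, a_2 = floor((40 + 16)/25) = 2.
  m_3 = 25*2 - 16 = 34, d_3 = (1656 - 34^2)/25 = 500/25 = 20, a_3 = floor((40 + 34)/20) = 3.
  m_4 = 20*3 - 34 = 26, d_4 = (1656 - 26^2)/20 = 980/20 = 49, a_4 = floor((40 + 26)/49) = 1.
  m_5 = 49*1 - 26 = 23, d_5 = (1656 - 23^2)/49 = 1127/49 = 23, a_5 = floor((40 + 23)/23) = 2.
  m_6 = 23*2 - 23 = 23, d_6 = (1656 - 23^2)/23 = 1127/23 = 49, a_6 = floor((40 + 23)/49) = 1.
  m_7 = 49*1 - 23 = 26, d_7 = (1656 - 26^2)/49 = 980/49 = 20, a_7 = floor((40 + 26)/20) = 3.
  m_8 = 20*3 - 26 = 34, d_8 = (1656 - 34^2)/20 = 500/20 = 25, a_8 = floor((40 + 34)/25) = 2.
  m_9 = 25*2 - 34 = 16, d_9 = (1656 - 16^2)/25 = 1400/25 = 56, a_9 = floor((40 + 16)/56) = 1.
  m_10 = 56*1 - 16 = 40, d_10 = (1656 - 40^2)/56 = 56/56 = 1, a_10 = floor((40 + 40)/1) = 80.
  m_11 = 1*80 - 40 = 40, d_11 = (1656 - 40^2)/1 = 56/1 = 56: (m_11, d_11) = (m_1, d_1) = (40, 56), so from here the quotients repeat a_1, ..., a_10; the period length is 10.
Hence the expansion of sqrt(1656) is a_0 = 40 followed by the repeating block 1, 2, 3, 1, 2, 1, 3, 2, 1, 80 (period 10).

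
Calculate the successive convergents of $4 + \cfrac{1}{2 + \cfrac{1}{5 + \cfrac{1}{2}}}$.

4/1, 9/2, 49/11, 107/24

Using the convergent recurrence p_i = a_i*p_{i-1} + p_{i-2}, q_i = a_i*q_{i-1} + q_{i-2} with p_{-2}=0, p_{-1}=1, q_{-2}=1, q_{-1}=0:
  i=0: a_0=4, p_0 = 4*1 + 0 = 4, q_0 = 4*0 + 1 = 1.
  i=1: a_1=2, p_1 = 2*4 + 1 = 9, q_1 = 2*1 + 0 = 2.
  i=2: a_2=5, p_2 = 5*9 + 4 = 49, q_2 = 5*2 + 1 = 11.
  i=3: a_3=2, p_3 = 2*49 + 9 = 107, q_3 = 2*11 + 2 = 24.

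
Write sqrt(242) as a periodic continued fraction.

Write x_i = (sqrt(242) + m_i)/d_i with (m_0, d_0) = (0, 1). a_0 = floor(sqrt(242)) = 15, since 15^2 = 225 <= 242 < 256 = 16^2.
Iterate m_{i+1} = d_i*a_i - m_i, d_{i+1} = (242 - m_{i+1}^2)/d_i, a_{i+1} = floor((a_0 + m_{i+1})/d_{i+1}):
  m_1 = 1*15 - 0 = 15, d_1 = (242 - 15^2)/1 = 17/1 = 17, a_1 = floor((15 + 15)/17) = 1.
  m_2 = 17*1 - 15 = 2, d_2 = (242 - 2^2)/17 = 238/17 = 14, a_2 = floor((15 + 2)/14) = 1.
  m_3 = 14*1 - 2 = 12, d_3 = (242 - 12^2)/14 = 98/14 = 7, a_3 = floor((15 + 12)/7) = 3.
  m_4 = 7*3 - 12 = 9, d_4 = (242 - 9^2)/7 = 161/7 = 23, a_4 = floor((15 + 9)/23) = 1.
  m_5 = 23*1 - 9 = 14, d_5 = (242 - 14^2)/23 = 46/23 = 2, a_5 = floor((15 + 14)/2) = 14.
  m_6 = 2*14 - 14 = 14, d_6 = (242 - 14^2)/2 = 46/2 = 23, a_6 = floor((15 + 14)/23) = 1.
  m_7 = 23*1 - 14 = 9, d_7 = (242 - 9^2)/23 = 161/23 = 7, a_7 = floor((15 + 9)/7) = 3.
  m_8 = 7*3 - 9 = 12, d_8 = (242 - 12^2)/7 = 98/7 = 14, a_8 = floor((15 + 12)/14) = 1.
  m_9 = 14*1 - 12 = 2, d_9 = (242 - 2^2)/14 = 238/14 = 17, a_9 = floor((15 + 2)/17) = 1.
  m_10 = 17*1 - 2 = 15, d_10 = (242 - 15^2)/17 = 17/17 = 1, a_10 = floor((15 + 15)/1) = 30.
  m_11 = 1*30 - 15 = 15, d_11 = (242 - 15^2)/1 = 17/1 = 17: (m_11, d_11) = (m_1, d_1) = (15, 17), so from here the quotients repeat a_1, ..., a_10; the period length is 10.
Hence the expansion of sqrt(242) is a_0 = 15 followed by the repeating block 1, 1, 3, 1, 14, 1, 3, 1, 1, 30 (period 10).

[15; (1, 1, 3, 1, 14, 1, 3, 1, 1, 30)]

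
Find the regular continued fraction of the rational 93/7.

[13; 3, 2]

Run the Euclidean algorithm on 93 and 7; the successive quotients are the partial quotients a_0, a_1, ... (each step inverts the fractional part left over by the previous one):
  93 = 13*7 + 2, so a_0 = 13.
  7 = 3*2 + 1, so a_1 = 3.
  2 = 2*1 + 0, so a_2 = 2.
The remainder reaches 0 after 3 divisions, so the expansion has 3 partial quotients, read off in order.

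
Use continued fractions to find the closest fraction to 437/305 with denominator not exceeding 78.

96/67

Expand x = 437/305 as a continued fraction with the Euclidean algorithm:
  437 = 1*305 + 132, so a_0 = 1.
  305 = 2*132 + 41, so a_1 = 2.
  132 = 3*41 + 9, so a_2 = 3.
  41 = 4*9 + 5, so a_3 = 4.
  9 = 1*5 + 4, so a_4 = 1.
  5 = 1*4 + 1, so a_5 = 1.
  4 = 4*1 + 0, so a_6 = 4.
so x = [1; 2, 3, 4, 1, 1, 4].
Convergents (p_i = a_i*p_{i-1} + p_{i-2}, q_i = a_i*q_{i-1} + q_{i-2} with p_{-2}=0, p_{-1}=1, q_{-2}=1, q_{-1}=0), until the denominator exceeds 78:
  i=0: a_0=1, p_0 = 1*1 + 0 = 1, q_0 = 1*0 + 1 = 1.
  i=1: a_1=2, p_1 = 2*1 + 1 = 3, q_1 = 2*1 + 0 = 2.
  i=2: a_2=3, p_2 = 3*3 + 1 = 10, q_2 = 3*2 + 1 = 7.
  i=3: a_3=4, p_3 = 4*10 + 3 = 43, q_3 = 4*7 + 2 = 30.
  i=4: a_4=1, p_4 = 1*43 + 10 = 53, q_4 = 1*30 + 7 = 37.
  i=5: a_5=1, p_5 = 1*53 + 43 = 96, q_5 = 1*37 + 30 = 67.
  i=6: a_6=4, p_6 = 4*96 + 53 = 437, q_6 = 4*67 + 37 = 305.
q_6 = 305 > 78, so the last convergent with denominator <= 78 is p_5/q_5 = 96/67.
The closest fraction with denominator <= 78 is either p_5/q_5 or the intermediate fraction (k*p_5 + p_4)/(k*q_5 + q_4) with the largest k >= 1 whose denominator stays <= 78; these approach x as k grows, and every other convergent or intermediate fraction in range is farther away.
Largest k: floor((78 - q_4)/q_5) = floor((78 - 37)/67) = 0.
Since k = 0, no intermediate fraction beyond p_5/q_5 has denominator <= 78, so the convergent 96/67 is the closest (its error is |437*67 - 96*305|/(305*67) = 1/20435).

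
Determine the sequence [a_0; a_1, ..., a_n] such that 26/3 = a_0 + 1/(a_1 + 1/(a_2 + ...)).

[8; 1, 2]

Run the Euclidean algorithm on 26 and 3; the successive quotients are the partial quotients a_0, a_1, ... (each step inverts the fractional part left over by the previous one):
  26 = 8*3 + 2, so a_0 = 8.
  3 = 1*2 + 1, so a_1 = 1.
  2 = 2*1 + 0, so a_2 = 2.
The remainder reaches 0 after 3 divisions, so the expansion has 3 partial quotients, read off in order.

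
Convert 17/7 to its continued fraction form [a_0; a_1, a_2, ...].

Run the Euclidean algorithm on 17 and 7; the successive quotients are the partial quotients a_0, a_1, ... (each step inverts the fractional part left over by the previous one):
  17 = 2*7 + 3, so a_0 = 2.
  7 = 2*3 + 1, so a_1 = 2.
  3 = 3*1 + 0, so a_2 = 3.
The remainder reaches 0 after 3 divisions, so the expansion has 3 partial quotients, read off in order.

[2; 2, 3]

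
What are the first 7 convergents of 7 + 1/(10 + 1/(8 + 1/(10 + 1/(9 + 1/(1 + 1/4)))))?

Using the convergent recurrence p_i = a_i*p_{i-1} + p_{i-2}, q_i = a_i*q_{i-1} + q_{i-2} with p_{-2}=0, p_{-1}=1, q_{-2}=1, q_{-1}=0:
  i=0: a_0=7, p_0 = 7*1 + 0 = 7, q_0 = 7*0 + 1 = 1.
  i=1: a_1=10, p_1 = 10*7 + 1 = 71, q_1 = 10*1 + 0 = 10.
  i=2: a_2=8, p_2 = 8*71 + 7 = 575, q_2 = 8*10 + 1 = 81.
  i=3: a_3=10, p_3 = 10*575 + 71 = 5821, q_3 = 10*81 + 10 = 820.
  i=4: a_4=9, p_4 = 9*5821 + 575 = 52964, q_4 = 9*820 + 81 = 7461.
  i=5: a_5=1, p_5 = 1*52964 + 5821 = 58785, q_5 = 1*7461 + 820 = 8281.
  i=6: a_6=4, p_6 = 4*58785 + 52964 = 288104, q_6 = 4*8281 + 7461 = 40585.

7/1, 71/10, 575/81, 5821/820, 52964/7461, 58785/8281, 288104/40585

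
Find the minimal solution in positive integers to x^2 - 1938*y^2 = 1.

(x, y) = (1937, 44)

First expand sqrt(1938) as a continued fraction. With x_i = (sqrt(1938) + m_i)/d_i and (m_0, d_0) = (0, 1): a_0 = floor(sqrt(1938)) = 44, since 44^2 = 1936 <= 1938 < 2025 = 45^2.
Iterate m_{i+1} = d_i*a_i - m_i, d_{i+1} = (1938 - m_{i+1}^2)/d_i, a_{i+1} = floor((a_0 + m_{i+1})/d_{i+1}):
  m_1 = 1*44 - 0 = 44, d_1 = (1938 - 44^2)/1 = 2/1 = 2, a_1 = floor((44 + 44)/2) = 44.
  m_2 = 2*44 - 44 = 44, d_2 = (1938 - 44^2)/2 = 2/2 = 1, a_2 = floor((44 + 44)/1) = 88.
  m_3 = 1*88 - 44 = 44, d_3 = (1938 - 44^2)/1 = 2/1 = 2: (m_3, d_3) = (m_1, d_1) = (44, 2), so from here the quotients repeat a_1, a_2; the period length is 2.
So sqrt(1938) = [44; (44, 88)] with period length k = 2.
k is even, so the fundamental solution of x^2 - 1938y^2 = 1 is (p_{k-1}, q_{k-1}) = (p_1, q_1); compute convergents through index 1.
Convergents (p_i = a_i*p_{i-1} + p_{i-2}, q_i = a_i*q_{i-1} + q_{i-2} with p_{-2}=0, p_{-1}=1, q_{-2}=1, q_{-1}=0):
  i=0: a_0=44, p_0 = 44*1 + 0 = 44, q_0 = 44*0 + 1 = 1.
  i=1: a_1=44, p_1 = 44*44 + 1 = 1937, q_1 = 44*1 + 0 = 44.
Check: 1937^2 - 1938*44^2 = 3751969 - 3751968 = 1, so (x, y) = (1937, 44) solves the equation, and by the theorem it is the least positive solution.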